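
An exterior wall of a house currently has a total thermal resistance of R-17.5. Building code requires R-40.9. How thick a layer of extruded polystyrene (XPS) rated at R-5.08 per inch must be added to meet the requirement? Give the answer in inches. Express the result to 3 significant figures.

ΔR = 40.9 − 17.5 = 23.4 ft²·°F·h/BTU
L = ΔR / (R/in) = 23.4/5.08 = 4.606 in

4.61 in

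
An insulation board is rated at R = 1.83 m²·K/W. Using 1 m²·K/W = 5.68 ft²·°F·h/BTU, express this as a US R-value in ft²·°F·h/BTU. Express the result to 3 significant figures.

R_US = 1.83 × 5.68 = 10.39

10.4 ft²·°F·h/BTU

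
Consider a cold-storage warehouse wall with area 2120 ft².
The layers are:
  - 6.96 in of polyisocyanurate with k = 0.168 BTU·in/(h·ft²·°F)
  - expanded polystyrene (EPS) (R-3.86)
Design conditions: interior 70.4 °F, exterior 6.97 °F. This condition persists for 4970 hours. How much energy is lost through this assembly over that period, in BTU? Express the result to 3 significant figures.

14800000 BTU

6.96/0.168 = 41.43
R_total = 41.43 + 3.86 = 45.29 ft²·°F·h/BTU
Q = 2120 × (70.4 − 6.97) / 45.29 = 2969 BTU/h
E = 2969 × 4970 = 14760000 BTU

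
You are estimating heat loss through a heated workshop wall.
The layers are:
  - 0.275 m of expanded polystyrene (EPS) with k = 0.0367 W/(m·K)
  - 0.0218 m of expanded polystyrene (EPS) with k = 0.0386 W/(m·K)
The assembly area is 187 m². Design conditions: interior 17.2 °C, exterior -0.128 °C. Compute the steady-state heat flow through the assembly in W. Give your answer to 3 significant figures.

0.275/0.0367 = 7.493
0.0218/0.0386 = 0.5648
R_total = 7.493 + 0.5648 = 8.058 m²·K/W
Q = A·ΔT/R = 187 × (17.2 − (-0.128)) / 8.058 = 402.1 W

402 W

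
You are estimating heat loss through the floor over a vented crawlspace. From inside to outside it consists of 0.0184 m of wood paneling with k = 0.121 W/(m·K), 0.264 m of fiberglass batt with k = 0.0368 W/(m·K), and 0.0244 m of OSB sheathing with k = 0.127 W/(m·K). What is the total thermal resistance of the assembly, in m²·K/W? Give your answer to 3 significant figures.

7.52 m²·K/W

0.0184/0.121 = 0.1521
0.264/0.0368 = 7.174
0.0244/0.127 = 0.1921
R_total = 0.1521 + 7.174 + 0.1921 = 7.518 m²·K/W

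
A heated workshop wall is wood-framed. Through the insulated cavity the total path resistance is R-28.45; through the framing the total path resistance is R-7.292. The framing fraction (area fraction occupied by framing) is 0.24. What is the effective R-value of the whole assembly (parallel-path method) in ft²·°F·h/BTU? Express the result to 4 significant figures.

16.77 ft²·°F·h/BTU

U_eff = 0.76/28.45 + 0.24/7.292 = 0.026714 + 0.032913 = 0.059626
R_eff = 1/U_eff = 16.771 ft²·°F·h/BTU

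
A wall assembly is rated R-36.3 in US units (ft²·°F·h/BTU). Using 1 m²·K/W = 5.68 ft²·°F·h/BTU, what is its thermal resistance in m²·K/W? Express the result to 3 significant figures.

6.39 m²·K/W

R_SI = 36.3/5.68 = 6.391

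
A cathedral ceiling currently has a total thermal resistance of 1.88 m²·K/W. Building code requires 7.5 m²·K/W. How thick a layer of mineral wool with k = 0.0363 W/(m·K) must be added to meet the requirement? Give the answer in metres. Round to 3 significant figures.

0.204 m

ΔR = 7.5 − 1.88 = 5.62 m²·K/W
L = ΔR × k = 5.62 × 0.0363 = 0.204 m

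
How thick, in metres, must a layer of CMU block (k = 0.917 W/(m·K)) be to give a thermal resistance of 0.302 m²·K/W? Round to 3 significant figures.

0.277 m

L = R·k = 0.302 × 0.917 = 0.2769 m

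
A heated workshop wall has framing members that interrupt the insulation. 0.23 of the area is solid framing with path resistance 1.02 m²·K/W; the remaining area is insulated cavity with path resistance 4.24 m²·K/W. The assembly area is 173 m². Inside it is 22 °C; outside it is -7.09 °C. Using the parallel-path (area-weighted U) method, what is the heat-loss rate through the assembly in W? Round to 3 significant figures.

2050 W

U_eff = 0.77/4.24 + 0.23/1.02 = 0.1816 + 0.2255 = 0.4071
R_eff = 1/U_eff = 2.456 m²·K/W
Q = 173 × (22 − (-7.09)) / 2.456 = 2049 W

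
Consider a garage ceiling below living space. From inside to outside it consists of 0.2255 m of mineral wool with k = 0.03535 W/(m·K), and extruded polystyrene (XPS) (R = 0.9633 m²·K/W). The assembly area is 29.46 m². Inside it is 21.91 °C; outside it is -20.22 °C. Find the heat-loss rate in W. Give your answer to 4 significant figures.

0.2255/0.03535 = 6.3791
R_total = 6.3791 + 0.9633 = 7.3424 m²·K/W
Q = A·ΔT/R = 29.46 × (21.91 − (-20.22)) / 7.3424 = 169.04 W

169.0 W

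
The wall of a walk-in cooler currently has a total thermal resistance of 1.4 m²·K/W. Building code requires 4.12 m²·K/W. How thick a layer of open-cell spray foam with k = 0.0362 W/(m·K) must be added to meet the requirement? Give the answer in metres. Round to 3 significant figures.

ΔR = 4.12 − 1.4 = 2.72 m²·K/W
L = ΔR × k = 2.72 × 0.0362 = 0.09846 m

0.0985 m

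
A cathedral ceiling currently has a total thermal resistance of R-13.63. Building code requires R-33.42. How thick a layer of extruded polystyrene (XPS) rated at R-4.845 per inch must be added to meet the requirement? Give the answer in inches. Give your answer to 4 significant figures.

ΔR = 33.42 − 13.63 = 19.79 ft²·°F·h/BTU
L = ΔR / (R/in) = 19.79/4.845 = 4.0846 in

4.085 in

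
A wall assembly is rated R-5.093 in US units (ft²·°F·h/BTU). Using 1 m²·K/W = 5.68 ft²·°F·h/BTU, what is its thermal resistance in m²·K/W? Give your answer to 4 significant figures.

0.8967 m²·K/W

R_SI = 5.093/5.68 = 0.89665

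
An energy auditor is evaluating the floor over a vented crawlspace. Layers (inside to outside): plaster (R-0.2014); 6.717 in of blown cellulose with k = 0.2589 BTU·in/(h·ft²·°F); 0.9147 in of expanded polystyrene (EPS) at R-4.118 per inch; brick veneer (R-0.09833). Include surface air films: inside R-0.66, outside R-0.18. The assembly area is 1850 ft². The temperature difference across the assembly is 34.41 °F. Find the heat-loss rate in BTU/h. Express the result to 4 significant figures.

6.717/0.2589 = 25.944
0.9147 × 4.118 = 3.7667
R_total = 0.66 + 0.2014 + 25.944 + 3.7667 + 0.09833 + 0.18 = 30.851 ft²·°F·h/BTU
Q = A·ΔT/R = 1850 × 34.41 / 30.851 = 2063.4 BTU/h

2063 BTU/h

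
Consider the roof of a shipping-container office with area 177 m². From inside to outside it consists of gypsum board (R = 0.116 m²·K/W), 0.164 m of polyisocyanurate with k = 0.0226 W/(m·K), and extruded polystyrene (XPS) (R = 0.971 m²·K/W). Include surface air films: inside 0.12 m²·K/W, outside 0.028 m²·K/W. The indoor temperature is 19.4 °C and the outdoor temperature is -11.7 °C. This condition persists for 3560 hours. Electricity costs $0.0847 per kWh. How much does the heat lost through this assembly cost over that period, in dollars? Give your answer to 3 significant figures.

0.164/0.0226 = 7.257
R_total = 0.12 + 0.116 + 7.257 + 0.971 + 0.028 = 8.492 m²·K/W
Q = 177 × (19.4 − (-11.7)) / 8.492 = 648.2 W
E = 648.2 W × 3560 h / 1000 = 2308 kWh
Cost = 2308 × 0.0847 = $195.5

195 dollars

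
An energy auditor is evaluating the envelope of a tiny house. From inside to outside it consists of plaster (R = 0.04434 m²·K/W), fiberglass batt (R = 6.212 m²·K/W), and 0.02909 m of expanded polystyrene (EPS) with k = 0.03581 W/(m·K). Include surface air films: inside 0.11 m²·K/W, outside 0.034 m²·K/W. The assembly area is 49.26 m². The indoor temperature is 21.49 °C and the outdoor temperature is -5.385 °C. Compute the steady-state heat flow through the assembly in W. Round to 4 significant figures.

183.5 W

0.02909/0.03581 = 0.81234
R_total = 0.11 + 0.04434 + 6.212 + 0.81234 + 0.034 = 7.2127 m²·K/W
Q = A·ΔT/R = 49.26 × (21.49 − (-5.385)) / 7.2127 = 183.55 W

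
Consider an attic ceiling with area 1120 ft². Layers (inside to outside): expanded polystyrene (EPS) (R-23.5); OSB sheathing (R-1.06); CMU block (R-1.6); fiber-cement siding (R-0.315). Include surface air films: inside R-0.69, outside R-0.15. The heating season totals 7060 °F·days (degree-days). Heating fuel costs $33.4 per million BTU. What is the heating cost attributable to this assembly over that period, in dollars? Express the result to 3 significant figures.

232 dollars

R_total = 0.69 + 23.5 + 1.06 + 1.6 + 0.315 + 0.15 = 27.32 ft²·°F·h/BTU
E = A × HDD × 24 / R = 1120 × 7060 × 24 / 27.32 = 6948000 BTU
Cost = 6948000/10⁶ × 33.4 = $232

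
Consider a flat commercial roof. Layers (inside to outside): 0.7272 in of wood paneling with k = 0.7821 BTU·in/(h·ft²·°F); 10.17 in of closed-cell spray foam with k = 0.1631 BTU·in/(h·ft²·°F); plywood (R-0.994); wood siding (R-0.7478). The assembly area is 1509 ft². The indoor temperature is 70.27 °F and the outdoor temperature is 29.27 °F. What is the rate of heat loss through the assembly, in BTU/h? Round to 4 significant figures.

951.5 BTU/h

0.7272/0.7821 = 0.9298
10.17/0.1631 = 62.354
R_total = 0.9298 + 62.354 + 0.994 + 0.7478 = 65.026 ft²·°F·h/BTU
Q = A·ΔT/R = 1509 × (70.27 − 29.27) / 65.026 = 951.45 BTU/h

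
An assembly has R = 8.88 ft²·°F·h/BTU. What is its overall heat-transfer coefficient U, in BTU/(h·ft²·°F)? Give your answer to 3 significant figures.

0.113 BTU/(h·ft²·°F)

U = 1/R = 1/8.88 = 0.1126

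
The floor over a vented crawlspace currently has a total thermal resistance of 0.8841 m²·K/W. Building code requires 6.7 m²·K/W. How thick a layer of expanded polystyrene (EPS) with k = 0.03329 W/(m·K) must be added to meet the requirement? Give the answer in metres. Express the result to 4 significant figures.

ΔR = 6.7 − 0.8841 = 5.8159 m²·K/W
L = ΔR × k = 5.8159 × 0.03329 = 0.19361 m

0.1936 m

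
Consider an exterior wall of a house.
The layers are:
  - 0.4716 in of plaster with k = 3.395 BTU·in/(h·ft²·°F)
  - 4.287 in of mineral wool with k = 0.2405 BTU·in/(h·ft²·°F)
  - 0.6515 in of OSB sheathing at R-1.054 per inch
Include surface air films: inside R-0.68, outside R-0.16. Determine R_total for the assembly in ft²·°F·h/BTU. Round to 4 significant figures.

19.49 ft²·°F·h/BTU

0.4716/3.395 = 0.13891
4.287/0.2405 = 17.825
0.6515 × 1.054 = 0.68668
R_total = 0.68 + 0.13891 + 17.825 + 0.68668 + 0.16 = 19.491 ft²·°F·h/BTU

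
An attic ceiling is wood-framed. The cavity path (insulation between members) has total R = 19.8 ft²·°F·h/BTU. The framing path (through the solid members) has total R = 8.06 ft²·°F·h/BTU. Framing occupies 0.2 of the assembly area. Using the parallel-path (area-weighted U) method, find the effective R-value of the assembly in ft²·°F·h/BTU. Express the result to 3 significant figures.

15.3 ft²·°F·h/BTU

U_eff = 0.8/19.8 + 0.2/8.06 = 0.0404 + 0.02481 = 0.06522
R_eff = 1/U_eff = 15.33 ft²·°F·h/BTU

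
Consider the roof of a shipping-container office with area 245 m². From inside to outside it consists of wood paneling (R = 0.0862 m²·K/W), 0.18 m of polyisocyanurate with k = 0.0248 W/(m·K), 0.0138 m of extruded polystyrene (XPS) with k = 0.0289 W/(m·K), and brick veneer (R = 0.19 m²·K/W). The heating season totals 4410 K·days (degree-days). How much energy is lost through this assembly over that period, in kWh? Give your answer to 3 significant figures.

3240 kWh

0.18/0.0248 = 7.258
0.0138/0.0289 = 0.4775
R_total = 0.0862 + 7.258 + 0.4775 + 0.19 = 8.012 m²·K/W
E = A × HDD × 24 / R / 1000 = 245 × 4410 × 24 / 8.012 / 1000 = 3237 kWh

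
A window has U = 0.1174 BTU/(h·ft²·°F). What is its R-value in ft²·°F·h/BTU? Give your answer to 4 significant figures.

R = 1/U = 1/0.1174 = 8.5179

8.518 ft²·°F·h/BTU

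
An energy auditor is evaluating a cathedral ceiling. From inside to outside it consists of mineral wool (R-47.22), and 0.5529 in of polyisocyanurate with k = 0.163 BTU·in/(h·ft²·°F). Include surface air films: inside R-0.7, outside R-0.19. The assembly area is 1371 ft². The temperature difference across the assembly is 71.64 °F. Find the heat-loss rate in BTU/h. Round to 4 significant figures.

0.5529/0.163 = 3.392
R_total = 0.7 + 47.22 + 3.392 + 0.19 = 51.502 ft²·°F·h/BTU
Q = A·ΔT/R = 1371 × 71.64 / 51.502 = 1907.1 BTU/h

1907 BTU/h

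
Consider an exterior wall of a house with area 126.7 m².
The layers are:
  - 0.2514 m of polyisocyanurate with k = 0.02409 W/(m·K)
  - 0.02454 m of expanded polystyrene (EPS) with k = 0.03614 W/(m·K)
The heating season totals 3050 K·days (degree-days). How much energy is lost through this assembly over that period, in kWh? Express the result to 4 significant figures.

834.4 kWh

0.2514/0.02409 = 10.436
0.02454/0.03614 = 0.67903
R_total = 10.436 + 0.67903 = 11.115 m²·K/W
E = A × HDD × 24 / R / 1000 = 126.7 × 3050 × 24 / 11.115 / 1000 = 834.42 kWh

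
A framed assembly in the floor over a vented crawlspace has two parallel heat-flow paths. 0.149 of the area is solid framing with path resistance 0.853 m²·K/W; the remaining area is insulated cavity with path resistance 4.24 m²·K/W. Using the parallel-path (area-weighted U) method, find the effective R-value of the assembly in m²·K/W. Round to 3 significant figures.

2.66 m²·K/W

U_eff = 0.851/4.24 + 0.149/0.853 = 0.2007 + 0.1747 = 0.3754
R_eff = 1/U_eff = 2.664 m²·K/W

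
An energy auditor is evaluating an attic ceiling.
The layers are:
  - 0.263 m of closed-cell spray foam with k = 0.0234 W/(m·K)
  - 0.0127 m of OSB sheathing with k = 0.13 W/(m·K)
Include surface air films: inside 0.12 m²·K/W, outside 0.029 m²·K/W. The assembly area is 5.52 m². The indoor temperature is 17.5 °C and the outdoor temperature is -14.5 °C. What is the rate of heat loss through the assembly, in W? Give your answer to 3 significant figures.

0.263/0.0234 = 11.24
0.0127/0.13 = 0.09769
R_total = 0.12 + 11.24 + 0.09769 + 0.029 = 11.49 m²·K/W
Q = A·ΔT/R = 5.52 × (17.5 − (-14.5)) / 11.49 = 15.38 W

15.4 W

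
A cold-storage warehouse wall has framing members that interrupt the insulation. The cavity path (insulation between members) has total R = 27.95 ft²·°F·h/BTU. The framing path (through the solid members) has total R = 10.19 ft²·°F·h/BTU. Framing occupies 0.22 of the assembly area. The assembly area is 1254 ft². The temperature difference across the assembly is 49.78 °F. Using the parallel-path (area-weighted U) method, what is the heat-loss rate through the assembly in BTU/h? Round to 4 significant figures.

3090 BTU/h

U_eff = 0.78/27.95 + 0.22/10.19 = 0.027907 + 0.02159 = 0.049497
R_eff = 1/U_eff = 20.203 ft²·°F·h/BTU
Q = 1254 × 49.78 / 20.203 = 3089.8 BTU/h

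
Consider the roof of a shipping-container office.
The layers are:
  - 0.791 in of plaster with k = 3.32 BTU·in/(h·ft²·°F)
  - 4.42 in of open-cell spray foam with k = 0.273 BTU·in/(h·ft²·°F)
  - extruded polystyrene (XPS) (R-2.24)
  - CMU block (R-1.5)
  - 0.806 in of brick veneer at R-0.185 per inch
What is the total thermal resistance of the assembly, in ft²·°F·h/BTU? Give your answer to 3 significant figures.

20.3 ft²·°F·h/BTU

0.791/3.32 = 0.2383
4.42/0.273 = 16.19
0.806 × 0.185 = 0.1491
R_total = 0.2383 + 16.19 + 2.24 + 1.5 + 0.1491 = 20.32 ft²·°F·h/BTU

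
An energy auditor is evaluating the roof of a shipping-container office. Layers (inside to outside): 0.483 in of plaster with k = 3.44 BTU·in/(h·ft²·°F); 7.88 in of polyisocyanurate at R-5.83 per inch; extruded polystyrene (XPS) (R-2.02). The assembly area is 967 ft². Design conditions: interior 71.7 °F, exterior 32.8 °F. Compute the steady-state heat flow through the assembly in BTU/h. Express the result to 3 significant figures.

782 BTU/h

0.483/3.44 = 0.1404
7.88 × 5.83 = 45.94
R_total = 0.1404 + 45.94 + 2.02 = 48.1 ft²·°F·h/BTU
Q = A·ΔT/R = 967 × (71.7 − 32.8) / 48.1 = 782 BTU/h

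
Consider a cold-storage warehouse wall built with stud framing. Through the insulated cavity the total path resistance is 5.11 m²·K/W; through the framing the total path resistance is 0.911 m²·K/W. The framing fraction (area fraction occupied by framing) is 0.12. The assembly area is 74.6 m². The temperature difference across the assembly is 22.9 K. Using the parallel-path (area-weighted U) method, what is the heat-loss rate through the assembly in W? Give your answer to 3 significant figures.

U_eff = 0.88/5.11 + 0.12/0.911 = 0.1722 + 0.1317 = 0.3039
R_eff = 1/U_eff = 3.29 m²·K/W
Q = 74.6 × 22.9 / 3.29 = 519.2 W

519 W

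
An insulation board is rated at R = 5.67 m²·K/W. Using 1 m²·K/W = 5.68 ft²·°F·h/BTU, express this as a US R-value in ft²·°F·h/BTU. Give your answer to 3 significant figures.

32.2 ft²·°F·h/BTU

R_US = 5.67 × 5.68 = 32.21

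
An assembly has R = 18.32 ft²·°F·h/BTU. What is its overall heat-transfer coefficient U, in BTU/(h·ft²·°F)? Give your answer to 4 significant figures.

0.05459 BTU/(h·ft²·°F)

U = 1/R = 1/18.32 = 0.054585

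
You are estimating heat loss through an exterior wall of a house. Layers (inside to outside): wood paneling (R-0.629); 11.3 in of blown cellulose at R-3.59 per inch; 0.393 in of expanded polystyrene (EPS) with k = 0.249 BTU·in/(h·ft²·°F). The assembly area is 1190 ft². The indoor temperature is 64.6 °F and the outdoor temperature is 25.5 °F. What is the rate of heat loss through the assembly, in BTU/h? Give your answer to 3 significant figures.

11.3 × 3.59 = 40.57
0.393/0.249 = 1.578
R_total = 0.629 + 40.57 + 1.578 = 42.77 ft²·°F·h/BTU
Q = A·ΔT/R = 1190 × (64.6 − 25.5) / 42.77 = 1088 BTU/h

1090 BTU/h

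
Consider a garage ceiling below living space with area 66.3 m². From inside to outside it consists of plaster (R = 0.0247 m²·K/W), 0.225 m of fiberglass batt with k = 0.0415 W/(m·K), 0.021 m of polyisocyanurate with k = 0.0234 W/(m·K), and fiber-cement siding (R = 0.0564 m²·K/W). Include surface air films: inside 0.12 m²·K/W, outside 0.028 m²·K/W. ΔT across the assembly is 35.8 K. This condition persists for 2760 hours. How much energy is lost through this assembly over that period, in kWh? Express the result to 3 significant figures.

1000 kWh

0.225/0.0415 = 5.422
0.021/0.0234 = 0.8974
R_total = 0.12 + 0.0247 + 5.422 + 0.8974 + 0.0564 + 0.028 = 6.548 m²·K/W
Q = 66.3 × 35.8 / 6.548 = 362.5 W
E = 362.5 W × 2760 h / 1000 = 1000 kWh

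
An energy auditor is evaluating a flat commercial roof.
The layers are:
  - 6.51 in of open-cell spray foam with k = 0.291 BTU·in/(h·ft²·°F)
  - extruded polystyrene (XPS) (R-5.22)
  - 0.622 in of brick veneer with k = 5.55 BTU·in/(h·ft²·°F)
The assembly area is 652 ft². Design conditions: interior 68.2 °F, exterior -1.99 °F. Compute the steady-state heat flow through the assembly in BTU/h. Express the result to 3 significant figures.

1650 BTU/h

6.51/0.291 = 22.37
0.622/5.55 = 0.1121
R_total = 22.37 + 5.22 + 0.1121 = 27.7 ft²·°F·h/BTU
Q = A·ΔT/R = 652 × (68.2 − (-1.99)) / 27.7 = 1652 BTU/h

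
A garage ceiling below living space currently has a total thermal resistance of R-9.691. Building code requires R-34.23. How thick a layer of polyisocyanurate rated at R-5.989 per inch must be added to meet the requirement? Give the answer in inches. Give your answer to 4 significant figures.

4.097 in

ΔR = 34.23 − 9.691 = 24.539 ft²·°F·h/BTU
L = ΔR / (R/in) = 24.539/5.989 = 4.0973 in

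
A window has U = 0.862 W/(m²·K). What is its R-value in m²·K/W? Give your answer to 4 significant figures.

R = 1/U = 1/0.862 = 1.1601

1.160 m²·K/W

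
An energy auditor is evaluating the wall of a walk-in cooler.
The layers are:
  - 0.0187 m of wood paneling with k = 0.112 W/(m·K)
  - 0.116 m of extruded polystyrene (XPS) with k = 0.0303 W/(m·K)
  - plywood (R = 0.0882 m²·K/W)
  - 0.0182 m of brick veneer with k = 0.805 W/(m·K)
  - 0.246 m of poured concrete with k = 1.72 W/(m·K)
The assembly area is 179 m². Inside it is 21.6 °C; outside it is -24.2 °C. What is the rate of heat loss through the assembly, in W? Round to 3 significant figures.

0.0187/0.112 = 0.167
0.116/0.0303 = 3.828
0.0182/0.805 = 0.02261
0.246/1.72 = 0.143
R_total = 0.167 + 3.828 + 0.0882 + 0.02261 + 0.143 = 4.249 m²·K/W
Q = A·ΔT/R = 179 × (21.6 − (-24.2)) / 4.249 = 1929 W

1930 W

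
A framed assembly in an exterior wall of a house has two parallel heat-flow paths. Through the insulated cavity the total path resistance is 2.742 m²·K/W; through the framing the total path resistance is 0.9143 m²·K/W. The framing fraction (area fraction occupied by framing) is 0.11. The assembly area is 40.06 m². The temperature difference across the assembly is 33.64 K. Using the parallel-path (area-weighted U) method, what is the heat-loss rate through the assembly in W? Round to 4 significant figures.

U_eff = 0.89/2.742 + 0.11/0.9143 = 0.32458 + 0.12031 = 0.44489
R_eff = 1/U_eff = 2.2477 m²·K/W
Q = 40.06 × 33.64 / 2.2477 = 599.54 W

599.5 W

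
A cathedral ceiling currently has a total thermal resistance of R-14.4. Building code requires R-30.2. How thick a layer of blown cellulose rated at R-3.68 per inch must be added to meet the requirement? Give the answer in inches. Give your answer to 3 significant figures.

ΔR = 30.2 − 14.4 = 15.8 ft²·°F·h/BTU
L = ΔR / (R/in) = 15.8/3.68 = 4.293 in

4.29 in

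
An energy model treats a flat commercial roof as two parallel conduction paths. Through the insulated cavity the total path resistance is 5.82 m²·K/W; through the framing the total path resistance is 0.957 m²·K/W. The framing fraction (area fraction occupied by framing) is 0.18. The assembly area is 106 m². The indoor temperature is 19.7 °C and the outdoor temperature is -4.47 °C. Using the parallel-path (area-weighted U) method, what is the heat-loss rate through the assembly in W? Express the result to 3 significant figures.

843 W

U_eff = 0.82/5.82 + 0.18/0.957 = 0.1409 + 0.1881 = 0.329
R_eff = 1/U_eff = 3.04 m²·K/W
Q = 106 × (19.7 − (-4.47)) / 3.04 = 842.9 W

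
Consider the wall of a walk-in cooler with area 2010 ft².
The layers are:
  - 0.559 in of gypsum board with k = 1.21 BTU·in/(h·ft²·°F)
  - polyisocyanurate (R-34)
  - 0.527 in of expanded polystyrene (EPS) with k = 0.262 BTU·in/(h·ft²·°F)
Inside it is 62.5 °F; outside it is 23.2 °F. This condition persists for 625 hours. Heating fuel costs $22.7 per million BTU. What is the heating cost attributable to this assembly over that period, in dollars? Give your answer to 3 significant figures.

0.559/1.21 = 0.462
0.527/0.262 = 2.011
R_total = 0.462 + 34 + 2.011 = 36.47 ft²·°F·h/BTU
Q = 2010 × (62.5 − 23.2) / 36.47 = 2166 BTU/h
E = 2166 × 625 = 1354000 BTU
Cost = 1354000/10⁶ × 22.7 = $30.73

30.7 dollars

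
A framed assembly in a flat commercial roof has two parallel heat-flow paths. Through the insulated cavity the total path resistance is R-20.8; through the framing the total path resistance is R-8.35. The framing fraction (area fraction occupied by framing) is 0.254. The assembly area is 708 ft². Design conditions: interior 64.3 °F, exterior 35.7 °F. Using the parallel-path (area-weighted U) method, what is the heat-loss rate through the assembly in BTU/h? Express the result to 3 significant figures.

1340 BTU/h

U_eff = 0.746/20.8 + 0.254/8.35 = 0.03587 + 0.03042 = 0.06628
R_eff = 1/U_eff = 15.09 ft²·°F·h/BTU
Q = 708 × (64.3 − 35.7) / 15.09 = 1342 BTU/h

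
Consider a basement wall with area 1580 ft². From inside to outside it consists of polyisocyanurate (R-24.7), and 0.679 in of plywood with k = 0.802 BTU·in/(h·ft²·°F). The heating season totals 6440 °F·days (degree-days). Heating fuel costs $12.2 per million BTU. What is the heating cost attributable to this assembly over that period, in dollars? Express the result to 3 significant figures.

117 dollars

0.679/0.802 = 0.8466
R_total = 24.7 + 0.8466 = 25.55 ft²·°F·h/BTU
E = A × HDD × 24 / R = 1580 × 6440 × 24 / 25.55 = 9559000 BTU
Cost = 9559000/10⁶ × 12.2 = $116.6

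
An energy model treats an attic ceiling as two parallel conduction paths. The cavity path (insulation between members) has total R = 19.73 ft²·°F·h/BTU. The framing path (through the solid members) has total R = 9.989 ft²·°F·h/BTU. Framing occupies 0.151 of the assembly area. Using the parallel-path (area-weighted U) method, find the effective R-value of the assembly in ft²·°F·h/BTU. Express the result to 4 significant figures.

17.20 ft²·°F·h/BTU

U_eff = 0.849/19.73 + 0.151/9.989 = 0.043031 + 0.015117 = 0.058148
R_eff = 1/U_eff = 17.198 ft²·°F·h/BTU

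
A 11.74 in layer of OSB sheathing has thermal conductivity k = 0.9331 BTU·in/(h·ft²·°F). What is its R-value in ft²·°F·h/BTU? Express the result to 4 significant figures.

R = L/k = 11.74/0.9331 = 12.582 ft²·°F·h/BTU

12.58 ft²·°F·h/BTU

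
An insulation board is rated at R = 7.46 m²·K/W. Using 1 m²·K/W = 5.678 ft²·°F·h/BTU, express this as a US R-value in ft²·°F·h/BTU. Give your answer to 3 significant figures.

42.4 ft²·°F·h/BTU

R_US = 7.46 × 5.678 = 42.36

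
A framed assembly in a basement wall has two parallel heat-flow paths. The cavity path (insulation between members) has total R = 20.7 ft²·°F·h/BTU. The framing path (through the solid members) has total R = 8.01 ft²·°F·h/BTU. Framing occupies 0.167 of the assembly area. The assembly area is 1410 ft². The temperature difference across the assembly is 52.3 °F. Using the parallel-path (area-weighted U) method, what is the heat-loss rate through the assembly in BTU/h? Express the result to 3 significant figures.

4500 BTU/h

U_eff = 0.833/20.7 + 0.167/8.01 = 0.04024 + 0.02085 = 0.06109
R_eff = 1/U_eff = 16.37 ft²·°F·h/BTU
Q = 1410 × 52.3 / 16.37 = 4505 BTU/h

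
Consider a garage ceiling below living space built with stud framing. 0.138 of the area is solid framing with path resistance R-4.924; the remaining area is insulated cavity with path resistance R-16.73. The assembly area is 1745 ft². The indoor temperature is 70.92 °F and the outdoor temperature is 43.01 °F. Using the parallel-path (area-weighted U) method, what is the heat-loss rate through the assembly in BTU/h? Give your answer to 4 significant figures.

3874 BTU/h

U_eff = 0.862/16.73 + 0.138/4.924 = 0.051524 + 0.028026 = 0.07955
R_eff = 1/U_eff = 12.571 ft²·°F·h/BTU
Q = 1745 × (70.92 − 43.01) / 12.571 = 3874.3 BTU/h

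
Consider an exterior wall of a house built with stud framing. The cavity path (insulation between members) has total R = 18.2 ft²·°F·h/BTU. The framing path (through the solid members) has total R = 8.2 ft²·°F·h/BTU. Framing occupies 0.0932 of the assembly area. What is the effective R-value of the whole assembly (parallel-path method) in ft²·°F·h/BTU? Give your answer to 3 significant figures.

U_eff = 0.9068/18.2 + 0.0932/8.2 = 0.04982 + 0.01137 = 0.06119
R_eff = 1/U_eff = 16.34 ft²·°F·h/BTU

16.3 ft²·°F·h/BTU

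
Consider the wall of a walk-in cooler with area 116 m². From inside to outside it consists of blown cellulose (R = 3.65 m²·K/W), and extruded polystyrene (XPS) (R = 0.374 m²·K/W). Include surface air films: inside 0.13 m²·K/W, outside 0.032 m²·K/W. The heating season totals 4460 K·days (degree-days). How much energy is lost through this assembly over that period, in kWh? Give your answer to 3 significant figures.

R_total = 0.13 + 3.65 + 0.374 + 0.032 = 4.186 m²·K/W
E = A × HDD × 24 / R / 1000 = 116 × 4460 × 24 / 4.186 / 1000 = 2966 kWh

2970 kWh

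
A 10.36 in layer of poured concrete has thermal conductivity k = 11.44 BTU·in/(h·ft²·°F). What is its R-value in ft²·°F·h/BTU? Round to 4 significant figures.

0.9056 ft²·°F·h/BTU

R = L/k = 10.36/11.44 = 0.90559 ft²·°F·h/BTU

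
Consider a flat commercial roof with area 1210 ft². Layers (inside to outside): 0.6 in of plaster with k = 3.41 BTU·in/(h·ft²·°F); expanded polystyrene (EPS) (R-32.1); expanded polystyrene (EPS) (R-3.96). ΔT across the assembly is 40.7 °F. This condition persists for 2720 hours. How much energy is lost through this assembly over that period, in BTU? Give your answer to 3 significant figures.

3700000 BTU

0.6/3.41 = 0.176
R_total = 0.176 + 32.1 + 3.96 = 36.24 ft²·°F·h/BTU
Q = 1210 × 40.7 / 36.24 = 1359 BTU/h
E = 1359 × 2720 = 3697000 BTU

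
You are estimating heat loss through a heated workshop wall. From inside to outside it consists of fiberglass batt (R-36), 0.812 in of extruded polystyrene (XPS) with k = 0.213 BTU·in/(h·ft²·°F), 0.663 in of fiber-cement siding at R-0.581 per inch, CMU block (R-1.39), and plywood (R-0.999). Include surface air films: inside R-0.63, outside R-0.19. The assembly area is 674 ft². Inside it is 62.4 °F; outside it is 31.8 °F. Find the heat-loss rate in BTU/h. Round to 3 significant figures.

0.812/0.213 = 3.812
0.663 × 0.581 = 0.3852
R_total = 0.63 + 36 + 3.812 + 0.3852 + 1.39 + 0.999 + 0.19 = 43.41 ft²·°F·h/BTU
Q = A·ΔT/R = 674 × (62.4 − 31.8) / 43.41 = 475.1 BTU/h

475 BTU/h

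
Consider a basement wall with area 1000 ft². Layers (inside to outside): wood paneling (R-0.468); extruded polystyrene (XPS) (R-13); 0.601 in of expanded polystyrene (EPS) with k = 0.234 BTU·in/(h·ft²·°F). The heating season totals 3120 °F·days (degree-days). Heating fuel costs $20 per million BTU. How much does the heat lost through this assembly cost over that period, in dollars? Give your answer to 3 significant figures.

93.4 dollars

0.601/0.234 = 2.568
R_total = 0.468 + 13 + 2.568 = 16.04 ft²·°F·h/BTU
E = A × HDD × 24 / R = 1000 × 3120 × 24 / 16.04 = 4669000 BTU
Cost = 4669000/10⁶ × 20 = $93.39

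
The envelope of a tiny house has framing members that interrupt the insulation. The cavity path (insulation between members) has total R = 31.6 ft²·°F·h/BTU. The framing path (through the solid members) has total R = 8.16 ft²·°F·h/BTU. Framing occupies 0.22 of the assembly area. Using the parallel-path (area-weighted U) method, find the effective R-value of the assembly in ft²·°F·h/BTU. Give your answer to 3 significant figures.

19.4 ft²·°F·h/BTU

U_eff = 0.78/31.6 + 0.22/8.16 = 0.02468 + 0.02696 = 0.05164
R_eff = 1/U_eff = 19.36 ft²·°F·h/BTU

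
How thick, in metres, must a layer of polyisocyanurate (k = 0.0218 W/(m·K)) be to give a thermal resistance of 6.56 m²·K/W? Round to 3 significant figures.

L = R·k = 6.56 × 0.0218 = 0.143 m

0.143 m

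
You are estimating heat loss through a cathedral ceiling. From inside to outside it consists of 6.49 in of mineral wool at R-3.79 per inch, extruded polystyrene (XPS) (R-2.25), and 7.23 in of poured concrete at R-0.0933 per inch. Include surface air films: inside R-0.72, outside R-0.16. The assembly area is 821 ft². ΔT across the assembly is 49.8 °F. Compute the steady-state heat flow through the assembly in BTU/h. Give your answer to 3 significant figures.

1440 BTU/h

6.49 × 3.79 = 24.6
7.23 × 0.0933 = 0.6746
R_total = 0.72 + 24.6 + 2.25 + 0.6746 + 0.16 = 28.4 ft²·°F·h/BTU
Q = A·ΔT/R = 821 × 49.8 / 28.4 = 1440 BTU/h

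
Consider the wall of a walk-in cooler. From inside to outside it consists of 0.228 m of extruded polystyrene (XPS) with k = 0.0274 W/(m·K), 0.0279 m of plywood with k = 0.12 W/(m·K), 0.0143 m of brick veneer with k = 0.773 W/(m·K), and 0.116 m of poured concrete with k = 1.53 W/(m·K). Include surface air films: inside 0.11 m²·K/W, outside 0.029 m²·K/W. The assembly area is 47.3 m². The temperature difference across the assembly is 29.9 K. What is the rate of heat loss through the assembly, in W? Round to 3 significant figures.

0.228/0.0274 = 8.321
0.0279/0.12 = 0.2325
0.0143/0.773 = 0.0185
0.116/1.53 = 0.07582
R_total = 0.11 + 8.321 + 0.2325 + 0.0185 + 0.07582 + 0.029 = 8.787 m²·K/W
Q = A·ΔT/R = 47.3 × 29.9 / 8.787 = 161 W

161 W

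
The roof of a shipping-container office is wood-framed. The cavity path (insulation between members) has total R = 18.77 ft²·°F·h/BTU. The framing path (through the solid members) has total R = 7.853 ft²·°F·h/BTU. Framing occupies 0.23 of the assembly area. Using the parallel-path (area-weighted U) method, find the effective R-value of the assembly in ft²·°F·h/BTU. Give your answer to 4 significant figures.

14.22 ft²·°F·h/BTU

U_eff = 0.77/18.77 + 0.23/7.853 = 0.041023 + 0.029288 = 0.070311
R_eff = 1/U_eff = 14.223 ft²·°F·h/BTU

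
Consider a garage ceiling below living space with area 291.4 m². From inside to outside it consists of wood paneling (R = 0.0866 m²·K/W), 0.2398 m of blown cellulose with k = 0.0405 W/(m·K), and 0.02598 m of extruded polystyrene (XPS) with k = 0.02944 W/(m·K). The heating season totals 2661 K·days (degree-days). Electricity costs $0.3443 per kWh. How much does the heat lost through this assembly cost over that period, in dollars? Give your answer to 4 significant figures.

930.0 dollars

0.2398/0.0405 = 5.921
0.02598/0.02944 = 0.88247
R_total = 0.0866 + 5.921 + 0.88247 = 6.8901 m²·K/W
E = A × HDD × 24 / R / 1000 = 291.4 × 2661 × 24 / 6.8901 / 1000 = 2701 kWh
Cost = 2701 × 0.3443 = $929.95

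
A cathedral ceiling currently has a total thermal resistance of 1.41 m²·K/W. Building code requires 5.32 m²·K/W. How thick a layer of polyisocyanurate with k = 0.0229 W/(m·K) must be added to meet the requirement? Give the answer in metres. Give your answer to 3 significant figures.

ΔR = 5.32 − 1.41 = 3.91 m²·K/W
L = ΔR × k = 3.91 × 0.0229 = 0.08954 m

0.0895 m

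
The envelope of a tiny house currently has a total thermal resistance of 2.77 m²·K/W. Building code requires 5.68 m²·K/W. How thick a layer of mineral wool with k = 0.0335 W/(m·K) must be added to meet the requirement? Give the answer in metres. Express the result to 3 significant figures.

ΔR = 5.68 − 2.77 = 2.91 m²·K/W
L = ΔR × k = 2.91 × 0.0335 = 0.09749 m

0.0975 m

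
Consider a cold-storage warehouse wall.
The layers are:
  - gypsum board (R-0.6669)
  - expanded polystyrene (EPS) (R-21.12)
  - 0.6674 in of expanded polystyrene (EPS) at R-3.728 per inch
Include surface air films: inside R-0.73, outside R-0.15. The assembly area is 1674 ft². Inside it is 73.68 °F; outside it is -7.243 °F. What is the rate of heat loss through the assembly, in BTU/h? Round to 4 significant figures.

5385 BTU/h

0.6674 × 3.728 = 2.4881
R_total = 0.73 + 0.6669 + 21.12 + 2.4881 + 0.15 = 25.155 ft²·°F·h/BTU
Q = A·ΔT/R = 1674 × (73.68 − (-7.243)) / 25.155 = 5385.2 BTU/h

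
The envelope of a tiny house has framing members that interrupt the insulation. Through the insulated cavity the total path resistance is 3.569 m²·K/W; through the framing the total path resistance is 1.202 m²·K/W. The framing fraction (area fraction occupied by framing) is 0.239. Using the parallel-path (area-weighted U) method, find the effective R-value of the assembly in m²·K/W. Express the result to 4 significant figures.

U_eff = 0.761/3.569 + 0.239/1.202 = 0.21322 + 0.19884 = 0.41206
R_eff = 1/U_eff = 2.4268 m²·K/W

2.427 m²·K/W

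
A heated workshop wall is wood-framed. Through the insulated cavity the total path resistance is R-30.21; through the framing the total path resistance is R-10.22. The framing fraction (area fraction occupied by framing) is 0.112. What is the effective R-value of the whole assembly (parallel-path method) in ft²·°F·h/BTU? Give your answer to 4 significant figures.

U_eff = 0.888/30.21 + 0.112/10.22 = 0.029394 + 0.010959 = 0.040353
R_eff = 1/U_eff = 24.781 ft²·°F·h/BTU

24.78 ft²·°F·h/BTU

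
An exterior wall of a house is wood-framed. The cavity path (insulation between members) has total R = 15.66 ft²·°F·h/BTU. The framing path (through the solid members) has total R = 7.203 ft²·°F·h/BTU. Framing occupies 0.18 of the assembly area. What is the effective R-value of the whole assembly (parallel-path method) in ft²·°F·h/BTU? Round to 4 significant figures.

U_eff = 0.82/15.66 + 0.18/7.203 = 0.052363 + 0.02499 = 0.077352
R_eff = 1/U_eff = 12.928 ft²·°F·h/BTU

12.93 ft²·°F·h/BTU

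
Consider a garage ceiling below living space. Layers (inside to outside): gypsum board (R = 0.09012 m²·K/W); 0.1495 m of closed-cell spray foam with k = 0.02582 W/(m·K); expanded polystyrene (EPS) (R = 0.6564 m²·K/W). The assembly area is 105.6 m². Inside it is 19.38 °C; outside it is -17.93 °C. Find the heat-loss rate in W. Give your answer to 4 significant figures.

602.7 W

0.1495/0.02582 = 5.7901
R_total = 0.09012 + 5.7901 + 0.6564 = 6.5366 m²·K/W
Q = A·ΔT/R = 105.6 × (19.38 − (-17.93)) / 6.5366 = 602.75 W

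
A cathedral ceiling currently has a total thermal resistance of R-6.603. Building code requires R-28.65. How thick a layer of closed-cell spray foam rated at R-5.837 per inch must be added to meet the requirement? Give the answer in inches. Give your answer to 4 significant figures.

ΔR = 28.65 − 6.603 = 22.047 ft²·°F·h/BTU
L = ΔR / (R/in) = 22.047/5.837 = 3.7771 in

3.777 in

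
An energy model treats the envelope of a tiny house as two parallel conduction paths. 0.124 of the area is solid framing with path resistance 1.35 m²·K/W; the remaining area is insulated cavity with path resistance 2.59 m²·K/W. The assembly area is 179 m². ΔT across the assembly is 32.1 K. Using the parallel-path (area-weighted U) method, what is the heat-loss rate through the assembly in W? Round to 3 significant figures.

U_eff = 0.876/2.59 + 0.124/1.35 = 0.3382 + 0.09185 = 0.4301
R_eff = 1/U_eff = 2.325 m²·K/W
Q = 179 × 32.1 / 2.325 = 2471 W

2470 W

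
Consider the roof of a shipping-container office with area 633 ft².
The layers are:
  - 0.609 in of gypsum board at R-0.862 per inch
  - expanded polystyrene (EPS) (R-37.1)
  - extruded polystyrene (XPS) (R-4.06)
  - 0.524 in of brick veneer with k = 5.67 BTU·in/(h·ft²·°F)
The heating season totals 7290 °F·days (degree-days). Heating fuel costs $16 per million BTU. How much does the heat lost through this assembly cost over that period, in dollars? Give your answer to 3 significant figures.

0.609 × 0.862 = 0.525
0.524/5.67 = 0.09242
R_total = 0.525 + 37.1 + 4.06 + 0.09242 = 41.78 ft²·°F·h/BTU
E = A × HDD × 24 / R = 633 × 7290 × 24 / 41.78 = 2651000 BTU
Cost = 2651000/10⁶ × 16 = $42.42

42.4 dollars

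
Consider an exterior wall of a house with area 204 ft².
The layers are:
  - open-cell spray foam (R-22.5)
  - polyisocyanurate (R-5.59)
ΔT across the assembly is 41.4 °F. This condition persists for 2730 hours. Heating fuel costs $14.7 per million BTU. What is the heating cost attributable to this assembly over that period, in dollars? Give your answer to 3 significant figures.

R_total = 22.5 + 5.59 = 28.09 ft²·°F·h/BTU
Q = 204 × 41.4 / 28.09 = 300.7 BTU/h
E = 300.7 × 2730 = 820800 BTU
Cost = 820800/10⁶ × 14.7 = $12.07

12.1 dollars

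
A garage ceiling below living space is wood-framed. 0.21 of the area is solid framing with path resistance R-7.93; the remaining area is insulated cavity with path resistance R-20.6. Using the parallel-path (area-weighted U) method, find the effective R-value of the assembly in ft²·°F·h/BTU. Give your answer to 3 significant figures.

U_eff = 0.79/20.6 + 0.21/7.93 = 0.03835 + 0.02648 = 0.06483
R_eff = 1/U_eff = 15.42 ft²·°F·h/BTU

15.4 ft²·°F·h/BTU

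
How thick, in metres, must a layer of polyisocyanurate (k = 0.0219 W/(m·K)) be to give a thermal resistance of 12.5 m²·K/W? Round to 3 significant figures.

L = R·k = 12.5 × 0.0219 = 0.2737 m

0.274 m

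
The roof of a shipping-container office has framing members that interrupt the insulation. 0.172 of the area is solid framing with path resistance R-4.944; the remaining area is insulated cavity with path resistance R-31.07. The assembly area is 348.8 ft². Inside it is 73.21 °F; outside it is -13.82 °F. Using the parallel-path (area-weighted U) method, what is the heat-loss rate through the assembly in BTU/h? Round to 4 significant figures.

1865 BTU/h

U_eff = 0.828/31.07 + 0.172/4.944 = 0.02665 + 0.03479 = 0.061439
R_eff = 1/U_eff = 16.276 ft²·°F·h/BTU
Q = 348.8 × (73.21 − (-13.82)) / 16.276 = 1865.1 BTU/h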